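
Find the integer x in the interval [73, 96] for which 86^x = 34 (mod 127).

88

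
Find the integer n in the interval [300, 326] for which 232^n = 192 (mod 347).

306

Compute 232^300 mod 347 = 105, then multiply by 232 repeatedly:
  232^300=105  232^301=70  232^302=278  232^303=301  232^304=85
  232^305=288  232^306=192
Found 192 at exponent 306.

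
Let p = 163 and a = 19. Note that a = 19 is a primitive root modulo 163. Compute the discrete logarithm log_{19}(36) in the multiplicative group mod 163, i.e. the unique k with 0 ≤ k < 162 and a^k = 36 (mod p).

Successive powers of 19 modulo 163:
  19^0=1  19^1=19  19^2=35  19^3=13  19^4=84  19^5=129
  19^6=6  19^7=114  19^8=47  19^9=78  19^10=15  19^11=122
  19^12=36
So 19^12 ≡ 36 (mod 163), giving k = 12.

12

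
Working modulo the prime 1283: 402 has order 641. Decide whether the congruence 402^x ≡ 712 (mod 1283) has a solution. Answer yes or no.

yes

712 ∈ ⟨402⟩ iff 712^641 ≡ 1 (mod 1283), since |⟨402⟩| = 641.
712^641 mod 1283 = 1.
Since 1 = 1, 712 lies in the subgroup.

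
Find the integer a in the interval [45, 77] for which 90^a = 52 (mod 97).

51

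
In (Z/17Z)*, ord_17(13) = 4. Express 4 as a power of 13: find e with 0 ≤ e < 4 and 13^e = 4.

3

Successive powers of 13 modulo 17:
  13^0=1  13^1=13  13^2=16  13^3=4
So 13^3 ≡ 4 (mod 17), giving e = 3.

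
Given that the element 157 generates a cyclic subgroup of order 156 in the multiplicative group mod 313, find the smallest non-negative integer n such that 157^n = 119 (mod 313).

140

Baby-step giant-step with m = ceil(sqrt(156)) = 13.
Baby table (157^j mod 313 for j=0..12):
  0:1  1:157  2:235  3:274  4:137  5:225  6:269  7:291
  8:302  9:151  10:232  11:116  12:58
Giant step factor: 157^(-13) ≡ 54 (mod 313).
Scan 119·54^i mod 313 for i = 0, 1, …:
  i=0: 119   i=1: 166   i=2: 200   i=3: 158
  i=4: 81   i=5: 305   i=6: 194   i=7: 147
  i=8: 113   i=9: 155   i=10: 232
Match at i=10, j=10: n = 10·13 + 10 = 140.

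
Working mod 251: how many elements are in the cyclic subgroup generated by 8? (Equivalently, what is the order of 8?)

50

The order of 8 must divide p − 1 = 250 = 2 · 5^3.
Divisors: 1, 2, 5, 10, 25, 50, 125, 250.
Check each in increasing order: 8^1 ≡ 8;  8^2 ≡ 64;  8^5 ≡ 138;  8^10 ≡ 219;  8^25 ≡ 250;  8^50 ≡ 1.
Smallest exponent giving 1 is 50.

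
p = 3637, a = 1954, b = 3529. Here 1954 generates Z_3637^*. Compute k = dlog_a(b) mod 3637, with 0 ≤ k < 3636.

140

Baby-step giant-step with m = ceil(sqrt(3636)) = 61.
Baby table (1954^j mod 3637 for j=0..60):
  0:1  1:1954  2:2903  3:2379  4:480  5:3211  6:469  7:3539
  8:1269  9:2829  10:3263  11:241  12:1741  13:1319  14:2330  15:2933
  16:2807  17:282  18:1841  19:321  20:1670  21:791  22:3526  23:1326
  24:1460  25:1432  26:1275  27:5  28:2496  29:3604  30:984  31:2400
  32:1507  33:2345  34:3147  35:2708  36:3234  37:1767  38:1205  39:1431
  40:2958  41:739  42:117  43:3124  44:1410  45:1931  46:1605  47:1076
  48:318  49:3082  50:2993  51:26  52:3523  53:2738  54:25  55:1569
  56:3472  57:1283  58:1089  59:261  60:814
Giant step factor: 1954^(-61) ≡ 2632 (mod 3637).
Scan 3529·2632^i mod 3637 for i = 0, 1, …:
  i=0: 3529   i=1: 3067   i=2: 1841
Match at i=2, j=18: k = 2·61 + 18 = 140.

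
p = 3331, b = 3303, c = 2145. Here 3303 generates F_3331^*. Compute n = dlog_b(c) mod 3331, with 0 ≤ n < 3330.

Baby-step giant-step with m = ceil(sqrt(3330)) = 58.
Baby table (3303^j mod 3331 for j=0..57):
  0:1  1:3303  2:784  3:1365  4:1752  5:909  6:1196  7:3153
  8:1653  9:350  10:193  11:1258  12:1417  13:296  14:1705  15:2225
  16:989  17:2287  18:2584  19:930  20:608  21:2962  22:339  23:501
  24:2627  25:3057  26:1010  27:1699  28:2393  29:2947  30:759  31:2065
  32:2138  33:94  34:699  35:414  36:1732  37:1469  38:2171  39:2501
  40:3254  41:2156  42:2921  43:1487  44:1667  45:3289  46:1176  47:382
  48:2628  49:3029  50:1794  51:3064  52:814  53:525  54:1955  55:1887
  56:460  57:444
Giant step factor: 3303^(-58) ≡ 2558 (mod 3331).
Scan 2145·2558^i mod 3331 for i = 0, 1, …:
  i=0: 2145   i=1: 753   i=2: 856   i=3: 1181
  i=4: 3112   i=5: 2737   i=6: 2815   i=7: 2479
  i=8: 2389   i=9: 2008     …   i=13: 1747
  i=14: 1955
Match at i=14, j=54: n = 14·58 + 54 = 866.

866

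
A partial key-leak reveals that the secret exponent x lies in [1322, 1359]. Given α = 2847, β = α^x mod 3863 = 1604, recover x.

Compute 2847^1322 mod 3863 = 2032, then multiply by 2847 repeatedly:
  2847^1322=2032  2847^1323=2193  2847^1324=863  2847^1325=93  2847^1326=2087
  2847^1327=395  2847^1328=432  2847^1329=1470  2847^1330=1461  2847^1331=2879
  2847^1332=3090  2847^1333=1179  2847^1334=3529  2847^1335=3263  2847^1336=3109
  2847^1337=1190  2847^1338=79  2847^1339=859  2847^1340=294  2847^1341=2610
  2847^1342=2121  2847^1343=618  2847^1344=1781  2847^1345=2251  2847^1346=3743
  2847^1347=2167  2847^1348=238  2847^1349=1561  2847^1350=1717  2847^1351=1604
Found 1604 at exponent 1351.

1351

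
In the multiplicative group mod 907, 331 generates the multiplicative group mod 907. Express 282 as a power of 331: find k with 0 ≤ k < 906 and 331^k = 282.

859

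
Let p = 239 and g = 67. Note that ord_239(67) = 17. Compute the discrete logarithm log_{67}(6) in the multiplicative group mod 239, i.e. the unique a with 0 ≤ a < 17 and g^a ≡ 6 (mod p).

Successive powers of 67 modulo 239:
  67^0=1  67^1=67  67^2=187  67^3=101  67^4=75  67^5=6
So 67^5 ≡ 6 (mod 239), giving a = 5.

5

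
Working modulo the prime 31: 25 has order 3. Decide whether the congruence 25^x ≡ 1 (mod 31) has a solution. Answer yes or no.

1 ∈ ⟨25⟩ iff 1^3 ≡ 1 (mod 31), since |⟨25⟩| = 3.
1^3 mod 31 = 1.
Since 1 = 1, 1 lies in the subgroup.

yes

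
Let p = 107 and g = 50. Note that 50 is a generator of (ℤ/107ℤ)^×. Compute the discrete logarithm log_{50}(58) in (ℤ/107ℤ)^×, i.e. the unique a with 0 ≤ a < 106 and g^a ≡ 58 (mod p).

103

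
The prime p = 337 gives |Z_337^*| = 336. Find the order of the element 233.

42

The order of 233 must divide p − 1 = 336 = 2^4 · 3 · 7.
Divisors: 1, 2, 3, 4, 6, 7, 8, 12, 14, 16, 21, 24, 28, 42, 48, 56, 84, 112, 168, 336.
Check each in increasing order: 233^1 ≡ 233;  233^2 ≡ 32;  233^3 ≡ 42;  233^4 ≡ 13;  233^6 ≡ 79;  233^7 ≡ 209;  233^8 ≡ 169;  233^12 ≡ 175;  233^14 ≡ 208;  233^16 ≡ 253;  233^21 ≡ 336;  233^24 ≡ 295;  233^28 ≡ 128;  233^42 ≡ 1.
Smallest exponent giving 1 is 42.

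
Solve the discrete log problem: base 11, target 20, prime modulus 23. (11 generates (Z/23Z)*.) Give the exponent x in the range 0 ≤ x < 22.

3

Successive powers of 11 modulo 23:
  11^0=1  11^1=11  11^2=6  11^3=20
So 11^3 ≡ 20 (mod 23), giving x = 3.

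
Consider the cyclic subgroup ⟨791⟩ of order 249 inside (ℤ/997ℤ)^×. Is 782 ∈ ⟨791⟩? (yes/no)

782 ∈ ⟨791⟩ iff 782^249 ≡ 1 (mod 997), since |⟨791⟩| = 249.
782^249 mod 997 = 1.
Since 1 = 1, 782 lies in the subgroup.

yes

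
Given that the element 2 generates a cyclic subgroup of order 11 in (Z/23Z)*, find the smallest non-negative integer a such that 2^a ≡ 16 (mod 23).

Successive powers of 2 modulo 23:
  2^0=1  2^1=2  2^2=4  2^3=8  2^4=16
So 2^4 ≡ 16 (mod 23), giving a = 4.

4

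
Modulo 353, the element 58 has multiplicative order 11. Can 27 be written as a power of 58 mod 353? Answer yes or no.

27 ∈ ⟨58⟩ iff 27^11 ≡ 1 (mod 353), since |⟨58⟩| = 11.
27^11 mod 353 = 67.
Since 67 ≠ 1, 27 does not lie in the subgroup.

no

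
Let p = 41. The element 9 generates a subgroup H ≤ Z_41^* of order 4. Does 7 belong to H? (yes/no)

7 ∈ ⟨9⟩ iff 7^4 ≡ 1 (mod 41), since |⟨9⟩| = 4.
7^4 mod 41 = 23.
Since 23 ≠ 1, 7 does not lie in the subgroup.

no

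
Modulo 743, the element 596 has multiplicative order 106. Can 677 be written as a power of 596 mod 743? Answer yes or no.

no

677 ∈ ⟨596⟩ iff 677^106 ≡ 1 (mod 743), since |⟨596⟩| = 106.
677^106 mod 743 = 328.
Since 328 ≠ 1, 677 does not lie in the subgroup.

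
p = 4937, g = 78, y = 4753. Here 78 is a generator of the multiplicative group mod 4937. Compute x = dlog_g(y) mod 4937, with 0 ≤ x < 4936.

Baby-step giant-step with m = ceil(sqrt(4936)) = 71.
Baby table (78^j mod 4937 for j=0..70):
  0:1  1:78  2:1147  3:600  4:2367  5:1957  6:4536  7:3281
  8:4131  9:1313  10:3674  11:226  12:2817  13:2498  14:2301  15:1746
  16:2889  17:3177  18:956  19:513  20:518  21:908  22:1706  23:4706
  24:1730  25:1641  26:4573  27:1230  28:2137  29:3765  30:2387  31:3517
  32:2791  33:470  34:2101  35:957  36:591  37:1665  38:1508  39:4073
  40:1726  41:1329  42:4922  43:3767  44:2543  45:874  46:3991  47:267
  48:1078  49:155  50:2216  51:53  52:4134  53:1547  54:2178  55:2026
  56:44  57:3432  58:1098  59:1715  60:471  61:2179  62:2104  63:1191
  64:4032  65:3465  66:3672  67:70  68:523  69:1298  70:2504
Giant step factor: 78^(-71) ≡ 1569 (mod 4937).
Scan 4753·1569^i mod 4937 for i = 0, 1, …:
  i=0: 4753   i=1: 2587   i=2: 789   i=3: 3691
  i=4: 78
Match at i=4, j=1: x = 4·71 + 1 = 285.

285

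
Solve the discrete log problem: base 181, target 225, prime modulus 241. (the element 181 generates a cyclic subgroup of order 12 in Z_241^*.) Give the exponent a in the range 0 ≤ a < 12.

4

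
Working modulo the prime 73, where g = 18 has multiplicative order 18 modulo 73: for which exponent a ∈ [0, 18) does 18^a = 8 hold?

12

Successive powers of 18 modulo 73:
  18^0=1  18^1=18  18^2=32  18^3=65  18^4=2  18^5=36
  18^6=64  18^7=57  18^8=4  18^9=72  18^10=55  18^11=41
  18^12=8
So 18^12 ≡ 8 (mod 73), giving a = 12.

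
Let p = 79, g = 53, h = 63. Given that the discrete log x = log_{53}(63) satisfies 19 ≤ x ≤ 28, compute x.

Compute 53^19 mod 79 = 47, then multiply by 53 repeatedly:
  53^19=47  53^20=42  53^21=14  53^22=31  53^23=63
Found 63 at exponent 23.

23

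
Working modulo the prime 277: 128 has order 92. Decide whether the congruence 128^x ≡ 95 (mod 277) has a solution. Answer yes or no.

no

95 ∈ ⟨128⟩ iff 95^92 ≡ 1 (mod 277), since |⟨128⟩| = 92.
95^92 mod 277 = 116.
Since 116 ≠ 1, 95 does not lie in the subgroup.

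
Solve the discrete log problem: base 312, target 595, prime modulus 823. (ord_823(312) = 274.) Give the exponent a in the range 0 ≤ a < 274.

141

Baby-step giant-step with m = ceil(sqrt(274)) = 17.
Baby table (312^j mod 823 for j=0..16):
  0:1  1:312  2:230  3:159  4:228  5:358  6:591  7:40
  8:135  9:147  10:599  11:67  12:329  13:596  14:777  15:462
  16:119
Giant step factor: 312^(-17) ≡ 177 (mod 823).
Scan 595·177^i mod 823 for i = 0, 1, …:
  i=0: 595   i=1: 794   i=2: 628   i=3: 51
  i=4: 797   i=5: 336   i=6: 216   i=7: 374
  i=8: 358
Match at i=8, j=5: a = 8·17 + 5 = 141.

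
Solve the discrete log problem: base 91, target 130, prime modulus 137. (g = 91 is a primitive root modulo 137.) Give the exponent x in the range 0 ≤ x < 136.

26

Successive powers of 91 modulo 137:
  91^0=1  91^1=91  91^2=61  91^3=71  91^4=22  91^5=84
  91^6=109  91^7=55  91^8=73  91^9=67  91^10=69  91^11=114
  91^12=99  91^13=104  91^14=11  91^15=42  91^16=123  91^17=96
  91^18=105  91^19=102  91^20=103  91^21=57  91^22=118  91^23=52
  91^24=74  91^25=21  91^26=130
So 91^26 ≡ 130 (mod 137), giving x = 26.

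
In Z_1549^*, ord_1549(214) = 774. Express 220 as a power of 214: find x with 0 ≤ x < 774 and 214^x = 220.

454

Baby-step giant-step with m = ceil(sqrt(774)) = 28.
Baby table (214^j mod 1549 for j=0..27):
  0:1  1:214  2:875  3:1370  4:419  5:1373  6:1061  7:900
  8:524  9:608  10:1545  11:693  12:1147  13:716  14:1422  15:704
  16:403  17:1047  18:1002  19:666  20:16  21:326  22:59  23:234
  24:508  25:282  26:1486  27:459
Giant step factor: 214^(-28) ≡ 543 (mod 1549).
Scan 220·543^i mod 1549 for i = 0, 1, …:
  i=0: 220   i=1: 187   i=2: 856   i=3: 108
  i=4: 1331   i=5: 899   i=6: 222   i=7: 1273
  i=8: 385   i=9: 1489     …   i=15: 1066
  i=16: 1061
Match at i=16, j=6: x = 16·28 + 6 = 454.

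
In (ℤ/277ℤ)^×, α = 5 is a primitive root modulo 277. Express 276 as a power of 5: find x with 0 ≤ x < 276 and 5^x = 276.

138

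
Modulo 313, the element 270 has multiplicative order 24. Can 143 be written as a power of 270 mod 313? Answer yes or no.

no

⟨270⟩ has order 24; its elements mod 313 are {1, 5, 25, 29, 43, 54, 98, 99, 125, 131, 136, 145, 168, 177, 182, 188, 214, 215, 259, 270, 284, 288, 308, 312}.
143 is not in this set.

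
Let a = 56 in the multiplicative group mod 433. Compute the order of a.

432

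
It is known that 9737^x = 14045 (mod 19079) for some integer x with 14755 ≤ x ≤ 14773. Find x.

14764

Compute 9737^14755 mod 19079 = 2981, then multiply by 9737 repeatedly:
  9737^14755=2981  9737^14756=6838  9737^14757=14975  9737^14758=9857  9737^14759=10239
  9737^14760=9368  9737^14761=18596  9737^14762=9542  9737^14763=14803  9737^14764=14045
Found 14045 at exponent 14764.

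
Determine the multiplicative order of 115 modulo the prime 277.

276

The order of 115 must divide p − 1 = 276 = 2^2 · 3 · 23.
Divisors: 1, 2, 3, 4, 6, 12, 23, 46, 69, 92, 138, 276.
Check each in increasing order: 115^1 ≡ 115;  115^2 ≡ 206;  115^3 ≡ 145;  115^4 ≡ 55;  115^6 ≡ 250;  115^12 ≡ 175;  115^23 ≡ 182;  115^46 ≡ 161;  115^69 ≡ 217;  115^92 ≡ 160;  115^138 ≡ 276;  115^276 ≡ 1.
Smallest exponent giving 1 is 276.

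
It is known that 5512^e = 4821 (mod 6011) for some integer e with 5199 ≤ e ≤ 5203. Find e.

Compute 5512^5199 mod 6011 = 801, then multiply by 5512 repeatedly:
  5512^5199=801  5512^5200=3038  5512^5201=4821
Found 4821 at exponent 5201.

5201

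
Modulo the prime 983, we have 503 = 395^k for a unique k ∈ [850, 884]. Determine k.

852

Compute 395^850 mod 983 = 580, then multiply by 395 repeatedly:
  395^850=580  395^851=61  395^852=503
Found 503 at exponent 852.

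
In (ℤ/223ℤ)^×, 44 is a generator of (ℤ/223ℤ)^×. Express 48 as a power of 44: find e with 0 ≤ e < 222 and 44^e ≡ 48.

Baby-step giant-step with m = ceil(sqrt(222)) = 15.
Baby table (44^j mod 223 for j=0..14):
  0:1  1:44  2:152  3:221  4:135  5:142  6:4  7:176
  8:162  9:215  10:94  11:122  12:16  13:35  14:202
Giant step factor: 44^(-15) ≡ 216 (mod 223).
Scan 48·216^i mod 223 for i = 0, 1, …:
  i=0: 48   i=1: 110   i=2: 122
Match at i=2, j=11: e = 2·15 + 11 = 41.

41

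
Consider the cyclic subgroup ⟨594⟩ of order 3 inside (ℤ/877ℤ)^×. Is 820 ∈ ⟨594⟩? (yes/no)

⟨594⟩ has order 3; its elements mod 877 are {1, 282, 594}.
820 is not in this set.

no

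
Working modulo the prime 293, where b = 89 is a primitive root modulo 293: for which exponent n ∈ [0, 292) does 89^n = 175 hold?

139

Baby-step giant-step with m = ceil(sqrt(292)) = 18.
Baby table (89^j mod 293 for j=0..17):
  0:1  1:89  2:10  3:11  4:100  5:110  6:121  7:221
  8:38  9:159  10:87  11:125  12:284  13:78  14:203  15:194
  16:272  17:182
Giant step factor: 89^(-18) ≡ 233 (mod 293).
Scan 175·233^i mod 293 for i = 0, 1, …:
  i=0: 175   i=1: 48   i=2: 50   i=3: 223
  i=4: 98   i=5: 273   i=6: 28   i=7: 78
Match at i=7, j=13: n = 7·18 + 13 = 139.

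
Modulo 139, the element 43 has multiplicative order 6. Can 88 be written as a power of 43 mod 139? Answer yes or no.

no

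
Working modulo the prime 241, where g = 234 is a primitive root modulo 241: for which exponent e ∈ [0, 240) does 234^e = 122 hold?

Baby-step giant-step with m = ceil(sqrt(240)) = 16.
Baby table (234^j mod 241 for j=0..15):
  0:1  1:234  2:49  3:139  4:232  5:63  6:41  7:195
  8:81  9:156  10:113  11:173  12:235  13:42  14:188  15:130
Giant step factor: 234^(-16) ≡ 183 (mod 241).
Scan 122·183^i mod 241 for i = 0, 1, …:
  i=0: 122   i=1: 154   i=2: 226   i=3: 147
  i=4: 150   i=5: 217   i=6: 187   i=7: 240
  i=8: 58   i=9: 10     …   i=13: 36
  i=14: 81
Match at i=14, j=8: e = 14·16 + 8 = 232.

232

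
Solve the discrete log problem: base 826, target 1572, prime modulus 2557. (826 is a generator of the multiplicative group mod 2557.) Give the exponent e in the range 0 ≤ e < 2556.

1247

Baby-step giant-step with m = ceil(sqrt(2556)) = 51.
Baby table (826^j mod 2557 for j=0..50):
  0:1  1:826  2:2114  3:2290  4:1917  5:659  6:2250  7:2118
  8:480  9:145  10:2148  11:2247  12:2197  13:1809  14:946  15:1511
  16:270  17:561  18:569  19:2063  20:1076  21:1497  22:1491  23:1649
  24:1750  25:795  26:2078  27:681  28:2523  29:43  30:2277  31:1407
  32:1304  33:607  34:210  35:2141  36:1579  37:184  38:1121  39:312
  40:2012  41:2419  42:1077  43:2323  44:1048  45:1382  46:1110  47:1454
  48:1771  49:242  50:446
Giant step factor: 826^(-51) ≡ 2489 (mod 2557).
Scan 1572·2489^i mod 2557 for i = 0, 1, …:
  i=0: 1572   i=1: 498   i=2: 1934   i=3: 1452
  i=4: 987   i=5: 1923   i=6: 2200   i=7: 1263
  i=8: 1054   i=9: 2481     …   i=23: 615
  i=24: 1649
Match at i=24, j=23: e = 24·51 + 23 = 1247.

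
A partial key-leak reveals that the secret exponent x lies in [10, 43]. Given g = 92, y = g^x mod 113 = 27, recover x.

19

Compute 92^10 mod 113 = 87, then multiply by 92 repeatedly:
  92^10=87  92^11=94  92^12=60  92^13=96  92^14=18
  92^15=74  92^16=28  92^17=90  92^18=31  92^19=27
Found 27 at exponent 19.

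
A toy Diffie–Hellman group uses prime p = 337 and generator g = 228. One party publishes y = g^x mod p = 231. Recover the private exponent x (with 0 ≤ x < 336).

Baby-step giant-step with m = ceil(sqrt(336)) = 19.
Baby table (228^j mod 337 for j=0..18):
  0:1  1:228  2:86  3:62  4:319  5:277  6:137  7:232
  8:324  9:69  10:230  11:205  12:234  13:106  14:241  15:17
  16:169  17:114  18:43
Giant step factor: 228^(-19) ≡ 87 (mod 337).
Scan 231·87^i mod 337 for i = 0, 1, …:
  i=0: 231   i=1: 214   i=2: 83   i=3: 144
  i=4: 59   i=5: 78   i=6: 46   i=7: 295
  i=8: 53   i=9: 230
Match at i=9, j=10: x = 9·19 + 10 = 181.

181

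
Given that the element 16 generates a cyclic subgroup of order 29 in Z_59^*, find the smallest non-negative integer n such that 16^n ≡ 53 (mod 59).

Successive powers of 16 modulo 59:
  16^0=1  16^1=16  16^2=20  16^3=25  16^4=46  16^5=28
  16^6=35  16^7=29  16^8=51  16^9=49  16^10=17  16^11=36
  16^12=45  16^13=12  16^14=15  16^15=4  16^16=5  16^17=21
  16^18=41  16^19=7  16^20=53
So 16^20 ≡ 53 (mod 59), giving n = 20.

20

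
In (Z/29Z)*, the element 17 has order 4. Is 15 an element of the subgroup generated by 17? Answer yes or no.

no

⟨17⟩ has order 4; its elements mod 29 are {1, 12, 17, 28}.
15 is not in this set.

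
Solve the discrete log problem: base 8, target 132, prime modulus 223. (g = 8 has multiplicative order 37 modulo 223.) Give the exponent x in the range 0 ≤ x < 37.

Successive powers of 8 modulo 223:
  8^0=1  8^1=8  8^2=64  8^3=66  8^4=82  8^5=210
  8^6=119  8^7=60  8^8=34  8^9=49  8^10=169  8^11=14
  8^12=112  8^13=4  8^14=32  8^15=33  8^16=41  8^17=105
  8^18=171  8^19=30  8^20=17  8^21=136  8^22=196  8^23=7
  8^24=56  8^25=2  8^26=16  8^27=128  8^28=132
So 8^28 ≡ 132 (mod 223), giving x = 28.

28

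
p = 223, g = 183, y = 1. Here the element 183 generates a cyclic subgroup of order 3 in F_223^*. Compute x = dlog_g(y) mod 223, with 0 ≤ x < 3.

0

Successive powers of 183 modulo 223:
  183^0=1
So 183^0 ≡ 1 (mod 223), giving x = 0.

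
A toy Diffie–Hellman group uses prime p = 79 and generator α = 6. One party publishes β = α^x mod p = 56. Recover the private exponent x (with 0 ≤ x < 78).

Successive powers of 6 modulo 79:
  6^0=1  6^1=6  6^2=36  6^3=58  6^4=32  6^5=34
  6^6=46  6^7=39  6^8=76  6^9=61  6^10=50  6^11=63
  6^12=62  6^13=56
So 6^13 ≡ 56 (mod 79), giving x = 13.

13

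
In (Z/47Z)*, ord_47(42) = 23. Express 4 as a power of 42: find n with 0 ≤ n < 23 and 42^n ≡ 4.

13

Successive powers of 42 modulo 47:
  42^0=1  42^1=42  42^2=25  42^3=16  42^4=14  42^5=24
  42^6=21  42^7=36  42^8=8  42^9=7  42^10=12  42^11=34
  42^12=18  42^13=4
So 42^13 ≡ 4 (mod 47), giving n = 13.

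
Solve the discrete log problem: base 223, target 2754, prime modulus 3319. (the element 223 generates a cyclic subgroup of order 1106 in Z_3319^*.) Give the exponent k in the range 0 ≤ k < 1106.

Baby-step giant-step with m = ceil(sqrt(1106)) = 34.
Baby table (223^j mod 3319 for j=0..33):
  0:1  1:223  2:3263  3:788  4:3136  5:2338  6:291  7:1832
  8:299  9:297  10:3170  11:3282  12:1706  13:2072  14:715  15:133
  16:3107  17:2509  18:1915  19:2213  20:2287  21:2194  22:1369  23:3258
  24:2992  25:97  26:1717  27:1206  28:99  29:2163  30:1094  31:1675
  32:1797  33:2451
Giant step factor: 223^(-34) ≡ 1672 (mod 3319).
Scan 2754·1672^i mod 3319 for i = 0, 1, …:
  i=0: 2754   i=1: 1235   i=2: 502   i=3: 2956
  i=4: 441   i=5: 534   i=6: 37   i=7: 2122
  i=8: 3292   i=9: 1322     …   i=21: 714
  i=22: 2287
Match at i=22, j=20: k = 22·34 + 20 = 768.

768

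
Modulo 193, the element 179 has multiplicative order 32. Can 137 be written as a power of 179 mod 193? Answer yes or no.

137 ∈ ⟨179⟩ iff 137^32 ≡ 1 (mod 193), since |⟨179⟩| = 32.
137^32 mod 193 = 84.
Since 84 ≠ 1, 137 does not lie in the subgroup.

no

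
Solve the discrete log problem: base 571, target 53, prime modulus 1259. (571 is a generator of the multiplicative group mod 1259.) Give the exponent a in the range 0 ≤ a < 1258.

276

Baby-step giant-step with m = ceil(sqrt(1258)) = 36.
Baby table (571^j mod 1259 for j=0..35):
  0:1  1:571  2:1219  3:1081  4:341  5:825  6:209  7:993
  8:453  9:568  10:765  11:1201  12:875  13:1061  14:252  15:366
  16:1251  17:468  18:320  19:165  20:1049  21:954  22:846  23:869
  24:153  25:492  26:175  27:464  28:554  29:325  30:502  31:849
  32:64  33:33  34:1217  35:1198
Giant step factor: 571^(-36) ≡ 945 (mod 1259).
Scan 53·945^i mod 1259 for i = 0, 1, …:
  i=0: 53   i=1: 984   i=2: 738   i=3: 1183
  i=4: 1202   i=5: 272   i=6: 204   i=7: 153
Match at i=7, j=24: a = 7·36 + 24 = 276.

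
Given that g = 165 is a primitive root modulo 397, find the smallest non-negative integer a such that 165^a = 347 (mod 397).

97

Baby-step giant-step with m = ceil(sqrt(396)) = 20.
Baby table (165^j mod 397 for j=0..19):
  0:1  1:165  2:229  3:70  4:37  5:150  6:136  7:208
  8:178  9:389  10:268  11:153  12:234  13:101  14:388  15:103
  16:321  17:164  18:64  19:238
Giant step factor: 165^(-20) ≡ 12 (mod 397).
Scan 347·12^i mod 397 for i = 0, 1, …:
  i=0: 347   i=1: 194   i=2: 343   i=3: 146
  i=4: 164
Match at i=4, j=17: a = 4·20 + 17 = 97.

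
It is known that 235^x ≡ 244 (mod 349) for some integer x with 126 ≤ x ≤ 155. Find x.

133

Compute 235^126 mod 349 = 223, then multiply by 235 repeatedly:
  235^126=223  235^127=55  235^128=12  235^129=28  235^130=298
  235^131=230  235^132=304  235^133=244
Found 244 at exponent 133.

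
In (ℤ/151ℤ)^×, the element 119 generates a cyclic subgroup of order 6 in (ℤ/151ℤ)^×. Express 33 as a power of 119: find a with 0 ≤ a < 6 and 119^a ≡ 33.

5

Successive powers of 119 modulo 151:
  119^0=1  119^1=119  119^2=118  119^3=150  119^4=32  119^5=33
So 119^5 ≡ 33 (mod 151), giving a = 5.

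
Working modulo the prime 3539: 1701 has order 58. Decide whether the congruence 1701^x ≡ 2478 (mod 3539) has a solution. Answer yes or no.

no

2478 ∈ ⟨1701⟩ iff 2478^58 ≡ 1 (mod 3539), since |⟨1701⟩| = 58.
2478^58 mod 3539 = 2695.
Since 2695 ≠ 1, 2478 does not lie in the subgroup.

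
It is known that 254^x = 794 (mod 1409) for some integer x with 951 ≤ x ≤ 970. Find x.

966

Compute 254^951 mod 1409 = 510, then multiply by 254 repeatedly:
  254^951=510  254^952=1321  254^953=192  254^954=862  254^955=553
  254^956=971  254^957=59  254^958=896  254^959=735  254^960=702
  254^961=774  254^962=745  254^963=424  254^964=612  254^965=458
  254^966=794
Found 794 at exponent 966.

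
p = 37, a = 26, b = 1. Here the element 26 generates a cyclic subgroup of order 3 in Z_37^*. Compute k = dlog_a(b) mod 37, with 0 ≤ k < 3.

0

Successive powers of 26 modulo 37:
  26^0=1
So 26^0 ≡ 1 (mod 37), giving k = 0.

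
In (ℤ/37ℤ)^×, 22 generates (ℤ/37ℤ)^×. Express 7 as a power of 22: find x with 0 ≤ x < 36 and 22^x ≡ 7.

8

Successive powers of 22 modulo 37:
  22^0=1  22^1=22  22^2=3  22^3=29  22^4=9  22^5=13
  22^6=27  22^7=2  22^8=7
So 22^8 ≡ 7 (mod 37), giving x = 8.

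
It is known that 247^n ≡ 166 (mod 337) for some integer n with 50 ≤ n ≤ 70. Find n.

61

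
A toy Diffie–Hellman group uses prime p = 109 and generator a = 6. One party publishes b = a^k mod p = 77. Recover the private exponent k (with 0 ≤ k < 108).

15

Baby-step giant-step with m = ceil(sqrt(108)) = 11.
Baby table (6^j mod 109 for j=0..10):
  0:1  1:6  2:36  3:107  4:97  5:37  6:4  7:24
  8:35  9:101  10:61
Giant step factor: 6^(-11) ≡ 14 (mod 109).
Scan 77·14^i mod 109 for i = 0, 1, …:
  i=0: 77   i=1: 97
Match at i=1, j=4: k = 1·11 + 4 = 15.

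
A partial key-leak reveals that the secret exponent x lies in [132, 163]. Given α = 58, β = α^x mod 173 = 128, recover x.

159

Compute 58^132 mod 173 = 138, then multiply by 58 repeatedly:
  58^132=138  58^133=46  58^134=73  58^135=82  58^136=85
  58^137=86  58^138=144  58^139=48  58^140=16  58^141=63
  58^142=21  58^143=7  58^144=60  58^145=20  58^146=122
  58^147=156  58^148=52  58^149=75  58^150=25  58^151=66
  58^152=22  58^153=65  58^154=137  58^155=161  58^156=169
  58^157=114  58^158=38  58^159=128
Found 128 at exponent 159.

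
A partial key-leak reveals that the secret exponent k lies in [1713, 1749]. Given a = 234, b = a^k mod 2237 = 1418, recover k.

Compute 234^1713 mod 2237 = 2181, then multiply by 234 repeatedly:
  234^1713=2181  234^1714=318  234^1715=591  234^1716=1837  234^1717=354
  234^1718=67  234^1719=19  234^1720=2209  234^1721=159  234^1722=1414
  234^1723=2037  234^1724=177  234^1725=1152  234^1726=1128  234^1727=2223
  234^1728=1198  234^1729=707  234^1730=2137  234^1731=1207  234^1732=576
  234^1733=564  234^1734=2230  234^1735=599  234^1736=1472  234^1737=2187
  234^1738=1722  234^1739=288  234^1740=282  234^1741=1115  234^1742=1418
Found 1418 at exponent 1742.

1742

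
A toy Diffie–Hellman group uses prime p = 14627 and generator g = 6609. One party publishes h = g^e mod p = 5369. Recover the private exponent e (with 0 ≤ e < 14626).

2360

Baby-step giant-step with m = ceil(sqrt(14626)) = 121.
Baby table (6609^j mod 14627 for j=0..120):
  0:1  1:6609  2:2659  3:6304  4:5440  5:14421  6:13484  7:8072
  8:3179  9:5639  10:13182  11:1426  12:4646  13:3341  14:8526  15:5130
  16:13411  17:8306  18:13850  19:13511  20:10991  21:1837  22:323  23:13792
  24:10491  25:3039  26:1880  27:6597  28:11113  29:3650  30:2927  31:7649
  32:1329  33:7161  34:8704  35:11372  36:4022  37:4139  38:2161  39:6097
  40:12315  41:5207  42:10359  43:8271  44:1940  45:8208  46:9756  47:1588
  48:7533  49:9916  50:5884  51:8790  52:9293  53:13291  54:5084  55:1937
  56:3008  57:1779  58:11930  59:5840  60:10534  61:9313  62:13828  63:14383
  64:11001  65:9419  66:12286  67:3697  68:6383  69:979  70:5077  71:14182
  72:13649  73:1532  74:3104  75:7282  76:3908  77:11317  78:6202  79:4164
  80:6489  81:14064  82:9018  83:9564  84:5209  85:8950  86:13589  87:14548
  88:4461  89:9344  90:13929  91:9050  92:1647  93:2535  94:5900  95:12145
  96:7956  97:11766  98:4362  99:13268  100:13974  101:13915  102:4286  103:8302
  104:2041  105:2875  106:402  107:9331  108:1147  109:3737  110:7457  111:4950
  112:8578  113:12377  114:5409  115:14320  116:4190  117:2799  118:10063  119:12025
  120:4734
Giant step factor: 6609^(-121) ≡ 199 (mod 14627).
Scan 5369·199^i mod 14627 for i = 0, 1, …:
  i=0: 5369   i=1: 660   i=2: 14324   i=3: 12838
  i=4: 9664   i=5: 6999   i=6: 3236   i=7: 376
  i=8: 1689   i=9: 14317     …   i=18: 5927
  i=19: 9313
Match at i=19, j=61: e = 19·121 + 61 = 2360.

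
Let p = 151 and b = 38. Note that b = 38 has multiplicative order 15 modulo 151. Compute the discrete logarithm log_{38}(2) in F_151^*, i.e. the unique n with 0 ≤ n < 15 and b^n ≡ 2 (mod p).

7

Successive powers of 38 modulo 151:
  38^0=1  38^1=38  38^2=85  38^3=59  38^4=128  38^5=32
  38^6=8  38^7=2
So 38^7 ≡ 2 (mod 151), giving n = 7.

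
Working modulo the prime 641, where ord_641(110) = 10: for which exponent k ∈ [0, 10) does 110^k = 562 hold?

2

Successive powers of 110 modulo 641:
  110^0=1  110^1=110  110^2=562
So 110^2 ≡ 562 (mod 641), giving k = 2.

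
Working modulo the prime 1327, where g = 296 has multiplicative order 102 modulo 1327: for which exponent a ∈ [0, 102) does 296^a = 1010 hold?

75

Baby-step giant-step with m = ceil(sqrt(102)) = 11.
Baby table (296^j mod 1327 for j=0..10):
  0:1  1:296  2:34  3:775  4:1156  5:1137  6:821  7:175
  8:47  9:642  10:271
Giant step factor: 296^(-11) ≡ 403 (mod 1327).
Scan 1010·403^i mod 1327 for i = 0, 1, …:
  i=0: 1010   i=1: 968   i=2: 1293   i=3: 895
  i=4: 1068   i=5: 456   i=6: 642
Match at i=6, j=9: a = 6·11 + 9 = 75.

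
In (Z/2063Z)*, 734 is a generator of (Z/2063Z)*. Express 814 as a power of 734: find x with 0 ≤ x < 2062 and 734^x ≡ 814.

394

Baby-step giant-step with m = ceil(sqrt(2062)) = 46.
Baby table (734^j mod 2063 for j=0..45):
  0:1  1:734  2:313  3:749  4:1008  5:1318  6:1928  7:1997
  8:1068  9:2035  10:78  11:1551  12:1721  13:658  14:230  15:1717
  16:1848  17:1041  18:784  19:1942  20:1958  21:1324  22:143  23:1812
  24:1436  25:1894  26:1797  27:741  28:1325  29:877  30:62  31:122
  32:839  33:1052  34:606  35:1259  36:1945  37:34  38:200  39:327
  40:710  41:1264  42:1489  43:1599  44:1882  45:1241
Giant step factor: 734^(-46) ≡ 1038 (mod 2063).
Scan 814·1038^i mod 2063 for i = 0, 1, …:
  i=0: 814   i=1: 1165   i=2: 352   i=3: 225
  i=4: 431   i=5: 1770   i=6: 1190   i=7: 1546
  i=8: 1797
Match at i=8, j=26: x = 8·46 + 26 = 394.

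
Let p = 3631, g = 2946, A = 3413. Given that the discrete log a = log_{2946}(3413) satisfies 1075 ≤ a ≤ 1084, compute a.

Compute 2946^1075 mod 3631 = 929, then multiply by 2946 repeatedly:
  2946^1075=929  2946^1076=2691  2946^1077=1213  2946^1078=594  2946^1079=3413
Found 3413 at exponent 1079.

1079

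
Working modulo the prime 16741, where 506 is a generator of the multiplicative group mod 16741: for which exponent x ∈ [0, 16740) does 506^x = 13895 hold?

10164

Baby-step giant-step with m = ceil(sqrt(16740)) = 130.
Baby table (506^j mod 16741 for j=0..129):
  0:1  1:506  2:4921  3:12358  4:8755  5:10406  6:8762  7:13948
  8:9727  9:8  10:4048  11:5886  12:15159  13:3076  14:16284  15:3132
  16:11138  17:10852  18:64  19:15643  20:13606  21:4085  22:7867  23:13085
  24:8315  25:5399  26:3111  27:512  28:7957  29:8402  30:15939  31:12713
  32:4234  33:16297  34:9710  35:8147  36:4096  37:13433  38:252  39:10325
  40:1258  41:390  42:13189  43:10716  44:14953  45:16027  46:7018  47:2016
  48:15636  49:10064  50:3120  51:5066  52:2023  53:2437  54:11029  55:5921
  56:16128  57:7901  58:13548  59:8219  60:7046  61:16184  62:2755  63:4527
  64:13886  65:11837  66:12985  67:7938  68:15529  69:6145  70:12285  71:5299
  72:2734  73:10642  74:10991  75:3434  76:13281  77:7045  78:15678  79:14575
  80:8910  81:5131  82:1431  83:4223  84:10731  85:5802  86:6137  87:8237
  88:16154  89:4316  90:7566  91:11448  92:302  93:2143  94:12934  95:15614
  96:15673  97:12045  98:1046  99:10305  100:7879  101:2416  102:403  103:3026
  104:7725  105:8197  106:12655  107:8368  108:15476  109:12809  110:2587  111:3224
  112:7467  113:11577  114:15353  115:794  116:16721  117:6621  118:2026  119:3955
  120:9051  121:9513  122:8911  123:5637  124:6352  125:16581  126:2745  127:16208
  128:14899  129:5444
Giant step factor: 506^(-130) ≡ 9083 (mod 16741).
Scan 13895·9083^i mod 16741 for i = 0, 1, …:
  i=0: 13895   i=1: 14627   i=2: 465   i=3: 4863
  i=4: 7871   i=5: 8223   i=6: 7908   i=7: 9474
  i=8: 3602   i=9: 5052     …   i=77: 11701
  i=78: 8315
Match at i=78, j=24: x = 78·130 + 24 = 10164.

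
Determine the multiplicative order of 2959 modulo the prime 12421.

The order of 2959 must divide p − 1 = 12420 = 2^2 · 3^3 · 5 · 23.
Divisors: 1, 2, 3, 4, 5, 6, 9, 10, 12, 15, 18, 20, 23, 27, 30, 36, 45, 46, 54, 60, 69, 90, 92, 108, 115, 135, 138, 180, 207, 230, 270, 276, 345, 414, 460, 540, 621, 690, 828, 1035, 1242, 1380, 2070, 2484, 3105, 4140, 6210, 12420.
Check each in increasing order: 2959^1 ≡ 2959;  2959^2 ≡ 11297;  2959^3 ≡ 2912;  2959^4 ≡ 8855;  2959^5 ≡ 6056;  2959^6 ≡ 8622;  2959^9 ≡ 4423;  2959^10 ≡ 8344;  2959^12 ≡ 11620;  2959^15 ≡ 2636;  2959^18 ≡ 12275;  2959^20 ≡ 2631;  2959^23 ≡ 10136;  2959^27 ≡ 134;  2959^30 ≡ 5157;  2959^36 ≡ 8895;  2959^45 ≡ 5278;  2959^46 ≡ 4405;  2959^54 ≡ 5535;  2959^60 ≡ 1288;  2959^69 ≡ 8006;  2959^90 ≡ 9402;  2959^92 ≡ 2423;  2959^108 ≡ 6039;  2959^115 ≡ 3211;  2959^135 ≡ 1861;  2959^138 ≡ 3676;  2959^180 ≡ 9768;  2959^207 ≡ 4707;  2959^230 ≡ 1091;  2959^270 ≡ 10283;  2959^276 ≡ 11349;  2959^345 ≡ 479;  2959^414 ≡ 9206;  2959^460 ≡ 10286;  2959^540 ≡ 116;  2959^621 ≡ 8194;  2959^690 ≡ 5863;  2959^828 ≡ 1953;  2959^1035 ≡ 1231;  2959^1242 ≡ 6131;  2959^1380 ≡ 5862;  2959^2070 ≡ 12420;  2959^2484 ≡ 3215;  2959^3105 ≡ 11190;  2959^4140 ≡ 1.
Smallest exponent giving 1 is 4140.

4140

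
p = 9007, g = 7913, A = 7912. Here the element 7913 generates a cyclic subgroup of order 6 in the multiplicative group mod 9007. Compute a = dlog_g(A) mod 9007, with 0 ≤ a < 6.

Successive powers of 7913 modulo 9007:
  7913^0=1  7913^1=7913  7913^2=7912
So 7913^2 ≡ 7912 (mod 9007), giving a = 2.

2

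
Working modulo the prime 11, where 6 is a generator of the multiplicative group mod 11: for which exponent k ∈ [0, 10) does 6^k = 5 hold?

6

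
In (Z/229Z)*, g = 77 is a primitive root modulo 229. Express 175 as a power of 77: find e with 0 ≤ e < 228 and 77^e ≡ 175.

63

Baby-step giant-step with m = ceil(sqrt(228)) = 16.
Baby table (77^j mod 229 for j=0..15):
  0:1  1:77  2:204  3:136  4:167  5:35  6:176  7:41
  8:180  9:120  10:80  11:206  12:61  13:117  14:78  15:52
Giant step factor: 77^(-16) ≡ 196 (mod 229).
Scan 175·196^i mod 229 for i = 0, 1, …:
  i=0: 175   i=1: 179   i=2: 47   i=3: 52
Match at i=3, j=15: e = 3·16 + 15 = 63.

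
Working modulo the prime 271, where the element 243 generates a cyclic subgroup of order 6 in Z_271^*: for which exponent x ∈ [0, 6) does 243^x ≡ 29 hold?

5

Successive powers of 243 modulo 271:
  243^0=1  243^1=243  243^2=242  243^3=270  243^4=28  243^5=29
So 243^5 ≡ 29 (mod 271), giving x = 5.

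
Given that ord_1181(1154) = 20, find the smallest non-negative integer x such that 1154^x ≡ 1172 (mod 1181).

Successive powers of 1154 modulo 1181:
  1154^0=1  1154^1=1154  1154^2=729  1154^3=394  1154^4=1172
So 1154^4 ≡ 1172 (mod 1181), giving x = 4.

4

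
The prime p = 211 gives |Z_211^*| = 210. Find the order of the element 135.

70

The order of 135 must divide p − 1 = 210 = 2 · 3 · 5 · 7.
Divisors: 1, 2, 3, 5, 6, 7, 10, 14, 15, 21, 30, 35, 42, 70, 105, 210.
Check each in increasing order: 135^1 ≡ 135;  135^2 ≡ 79;  135^3 ≡ 115;  135^5 ≡ 12;  135^6 ≡ 143;  135^7 ≡ 104;  135^10 ≡ 144;  135^14 ≡ 55;  135^15 ≡ 40;  135^21 ≡ 23;  135^30 ≡ 123;  135^35 ≡ 210;  135^42 ≡ 107;  135^70 ≡ 1.
Smallest exponent giving 1 is 70.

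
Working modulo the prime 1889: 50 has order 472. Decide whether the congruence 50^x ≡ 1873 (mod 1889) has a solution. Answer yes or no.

1873 ∈ ⟨50⟩ iff 1873^472 ≡ 1 (mod 1889), since |⟨50⟩| = 472.
1873^472 mod 1889 = 1.
Since 1 = 1, 1873 lies in the subgroup.

yes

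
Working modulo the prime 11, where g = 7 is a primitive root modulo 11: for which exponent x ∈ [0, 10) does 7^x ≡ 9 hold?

8

Successive powers of 7 modulo 11:
  7^0=1  7^1=7  7^2=5  7^3=2  7^4=3  7^5=10
  7^6=4  7^7=6  7^8=9
So 7^8 ≡ 9 (mod 11), giving x = 8.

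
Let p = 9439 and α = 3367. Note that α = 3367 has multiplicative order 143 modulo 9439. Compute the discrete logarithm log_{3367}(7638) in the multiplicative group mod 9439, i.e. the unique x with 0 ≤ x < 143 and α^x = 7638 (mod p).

Baby-step giant-step with m = ceil(sqrt(143)) = 12.
Baby table (3367^j mod 9439 for j=0..11):
  0:1  1:3367  2:450  3:4910  4:4281  5:774  6:894  7:8496
  8:5862  9:405  10:4419  11:2909
Giant step factor: 3367^(-12) ≡ 7897 (mod 9439).
Scan 7638·7897^i mod 9439 for i = 0, 1, …:
  i=0: 7638   i=1: 2076   i=2: 8068   i=3: 9185
  i=4: 4669   i=5: 2359   i=6: 5876   i=7: 648
  i=8: 1318   i=9: 6468   i=10: 3367
Match at i=10, j=1: x = 10·12 + 1 = 121.

121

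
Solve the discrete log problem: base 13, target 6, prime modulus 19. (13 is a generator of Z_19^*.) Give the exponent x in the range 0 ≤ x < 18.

10

Successive powers of 13 modulo 19:
  13^0=1  13^1=13  13^2=17  13^3=12  13^4=4  13^5=14
  13^6=11  13^7=10  13^8=16  13^9=18  13^10=6
So 13^10 ≡ 6 (mod 19), giving x = 10.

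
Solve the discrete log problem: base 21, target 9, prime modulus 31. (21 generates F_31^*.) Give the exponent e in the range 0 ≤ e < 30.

28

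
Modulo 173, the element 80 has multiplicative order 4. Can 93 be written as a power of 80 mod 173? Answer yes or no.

⟨80⟩ has order 4; its elements mod 173 are {1, 80, 93, 172}.
93 is in this set.

yes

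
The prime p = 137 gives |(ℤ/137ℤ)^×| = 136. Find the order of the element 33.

136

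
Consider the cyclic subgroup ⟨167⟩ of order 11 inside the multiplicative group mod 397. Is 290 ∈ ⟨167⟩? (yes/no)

⟨167⟩ has order 11; its elements mod 397 are {1, 16, 31, 99, 126, 167, 256, 273, 290, 333, 393}.
290 is in this set.

yes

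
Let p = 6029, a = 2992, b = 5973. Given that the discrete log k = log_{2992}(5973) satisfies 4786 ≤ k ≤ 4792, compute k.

Compute 2992^4786 mod 6029 = 3653, then multiply by 2992 repeatedly:
  2992^4786=3653  2992^4787=5228  2992^4788=2950  2992^4789=5973
Found 5973 at exponent 4789.

4789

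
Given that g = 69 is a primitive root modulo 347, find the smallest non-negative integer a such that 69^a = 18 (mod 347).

165

Baby-step giant-step with m = ceil(sqrt(346)) = 19.
Baby table (69^j mod 347 for j=0..18):
  0:1  1:69  2:250  3:247  4:40  5:331  6:284  7:164
  8:212  9:54  10:256  11:314  12:152  13:78  14:177  15:68
  16:181  17:344  18:140
Giant step factor: 69^(-19) ≡ 316 (mod 347).
Scan 18·316^i mod 347 for i = 0, 1, …:
  i=0: 18   i=1: 136   i=2: 295   i=3: 224
  i=4: 343   i=5: 124   i=6: 320   i=7: 143
  i=8: 78
Match at i=8, j=13: a = 8·19 + 13 = 165.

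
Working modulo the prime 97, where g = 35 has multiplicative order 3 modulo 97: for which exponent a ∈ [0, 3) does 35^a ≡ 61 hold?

2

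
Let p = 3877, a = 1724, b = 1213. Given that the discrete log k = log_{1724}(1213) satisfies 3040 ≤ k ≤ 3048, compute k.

Compute 1724^3040 mod 3877 = 1213, then multiply by 1724 repeatedly:
  1724^3040=1213
Found 1213 at exponent 3040.

3040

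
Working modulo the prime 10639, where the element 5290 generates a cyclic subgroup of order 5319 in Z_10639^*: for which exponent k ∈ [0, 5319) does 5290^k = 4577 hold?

Baby-step giant-step with m = ceil(sqrt(5319)) = 73.
Baby table (5290^j mod 10639 for j=0..72):
  0:1  1:5290  2:3530  3:2255  4:2631  5:2178  6:10222  7:6982
  8:6811  9:6536  10:9329  11:6728  12:3665  13:3592  14:426  15:8711
  16:3681  17:3120  18:3711  19:2235  20:3221  21:6051  22:7678  23:7557
  24:5807  25:4237  26:7996  27:8815  28:613  29:8514  30:4173  31:9884
  32:6314  33:5239  34:10354  35:3088  36:4655  37:6304  38:5534  39:6971
  40:1816  41:10262  42:5802  43:9704  44:985  45:8179  46:8736  47:8263
  48:6258  49:6891  50:4176  51:4476  52:6265  53:1365  54:7608  55:9622
  56:3404  57:5972  58:4689  59:5301  60:8525  61:9168  62:6158  63:9841
  64:2263  65:2395  66:9140  67:6984  68:6752  69:2957  70:3200  71:1351
  72:8021
Giant step factor: 5290^(-73) ≡ 1516 (mod 10639).
Scan 4577·1516^i mod 10639 for i = 0, 1, …:
  i=0: 4577   i=1: 2104   i=2: 8603   i=3: 9373
  i=4: 6403   i=5: 4180   i=6: 6675   i=7: 1611
  i=8: 5945   i=9: 1387     …   i=46: 3766
  i=47: 6752
Match at i=47, j=68: k = 47·73 + 68 = 3499.

3499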